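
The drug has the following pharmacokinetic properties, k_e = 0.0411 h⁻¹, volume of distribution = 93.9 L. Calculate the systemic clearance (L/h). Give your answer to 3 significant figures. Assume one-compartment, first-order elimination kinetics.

CL = k × Vd = 0.0411 × 93.9 = 3.859 L/h

3.86 L/h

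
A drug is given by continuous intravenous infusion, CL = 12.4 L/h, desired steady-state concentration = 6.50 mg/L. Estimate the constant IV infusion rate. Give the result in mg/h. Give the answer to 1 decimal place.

80.6 mg/h

At steady state, infusion rate R₀ = Css × CL = 6.50 × 12.40 = 80.60 mg/h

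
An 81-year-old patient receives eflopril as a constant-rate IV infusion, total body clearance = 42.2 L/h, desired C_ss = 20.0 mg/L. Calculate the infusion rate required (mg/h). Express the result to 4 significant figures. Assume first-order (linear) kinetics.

At steady state, infusion rate R₀ = Css × CL = 20.0 × 42.20 = 844.0 mg/h

844.0 mg/h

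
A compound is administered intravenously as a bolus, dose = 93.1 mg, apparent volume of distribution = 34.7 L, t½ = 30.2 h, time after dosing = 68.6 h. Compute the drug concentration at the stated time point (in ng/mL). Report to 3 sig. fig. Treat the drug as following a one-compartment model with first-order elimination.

556 ng/mL

C₀ = Dose / Vd = 93.10 / 34.7 = 2.683 mg/L
k = ln2 / t½ = 0.693147 / 30.2 = 0.02295 h⁻¹
C = C₀ · e^(−k·t) = 2.683 × e^(−0.02295 × 68.6)
  = 2.683 × 0.2071 = 0.5556 mg/L
Convert: 0.5556 mg/L × 1000 = 555.6 ng/mL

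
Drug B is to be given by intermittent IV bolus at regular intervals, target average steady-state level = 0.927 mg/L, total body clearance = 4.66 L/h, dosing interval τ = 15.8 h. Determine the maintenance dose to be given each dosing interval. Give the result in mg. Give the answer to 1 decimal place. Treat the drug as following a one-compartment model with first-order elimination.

At steady state, Dose/τ = Css × CL.
Dose = Css × CL × τ = 0.927 × 4.660 × 15.8 = 68.25 mg

68.3 mg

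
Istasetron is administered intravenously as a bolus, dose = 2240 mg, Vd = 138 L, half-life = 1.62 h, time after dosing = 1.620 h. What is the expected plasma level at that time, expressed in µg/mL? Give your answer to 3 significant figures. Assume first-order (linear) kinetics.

C₀ = Dose / Vd = 2240 / 138 = 16.23 mg/L
k = ln2 / t½ = 0.693147 / 1.62 = 0.4279 h⁻¹
t / t½ = 1.620 / 1.62 = 1 half-lives
C = C₀ × (1/2)^1 = 16.23 × 0.5000 = 8.115 mg/L
(8.115 mg/L = 8.115 µg/mL)

8.12 µg/mL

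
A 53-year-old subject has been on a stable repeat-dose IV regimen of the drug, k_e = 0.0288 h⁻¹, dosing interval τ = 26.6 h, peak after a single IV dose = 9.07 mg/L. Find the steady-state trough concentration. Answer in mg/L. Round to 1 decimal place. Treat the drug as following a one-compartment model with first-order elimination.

e^(−kτ) = e^(−0.02880 × 26.6) = 0.4648
Accumulation ratio R = 1 / (1 − e^(−kτ)) = 1 / (1 − 0.4648) = 1.868
Steady-state trough = C₀ × R × e^(−kτ) = 9.07 × 1.868 × 0.4648 = 7.875 mg/L

7.9 mg/L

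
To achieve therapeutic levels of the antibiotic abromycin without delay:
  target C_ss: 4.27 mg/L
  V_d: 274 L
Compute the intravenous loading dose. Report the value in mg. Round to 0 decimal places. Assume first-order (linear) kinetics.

LD = Css × Vd = 4.27 × 274 = 1170 mg

1170 mg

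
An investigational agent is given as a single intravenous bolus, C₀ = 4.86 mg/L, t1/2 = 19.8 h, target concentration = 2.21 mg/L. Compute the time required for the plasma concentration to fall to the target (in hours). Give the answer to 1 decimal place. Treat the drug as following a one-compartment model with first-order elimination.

k = ln2 / t½ = 0.693147 / 19.8 = 0.03501 h⁻¹
t = ln(C₀ / C) / k = ln(4.860 / 2.21) / 0.03501
  = ln(2.199) / 0.03501 = 0.7880 / 0.03501 = 22.51 h

22.5 h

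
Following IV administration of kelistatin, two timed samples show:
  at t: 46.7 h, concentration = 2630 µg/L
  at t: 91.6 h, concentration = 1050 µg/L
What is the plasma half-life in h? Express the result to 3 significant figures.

33.9 h

k = ln(C₁/C₂) / (t₂ − t₁) = ln(2630/1050) / (91.6 − 46.7)
  = 0.9182 / 44.90 = 0.02045 h⁻¹
t½ = ln2 / k = 0.693147 / 0.02045 = 33.89 h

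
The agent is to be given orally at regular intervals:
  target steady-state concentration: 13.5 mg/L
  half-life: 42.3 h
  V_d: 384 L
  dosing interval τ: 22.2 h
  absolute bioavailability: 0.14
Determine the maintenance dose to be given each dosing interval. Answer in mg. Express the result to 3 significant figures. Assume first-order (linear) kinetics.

13500 mg

k = ln2 / t½ = 0.693147 / 42.3 = 0.01639 h⁻¹
CL = k × Vd = 0.01639 × 384 = 6.294 L/h
At steady state, F × (Dose/τ) = Css × CL.
Dose = Css × CL × τ / F = 13.5 × 6.294 × 22.2 / 0.14 = 13470 mg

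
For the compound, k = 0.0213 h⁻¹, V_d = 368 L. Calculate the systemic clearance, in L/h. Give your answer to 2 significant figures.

CL = k × Vd = 0.0213 × 368 = 7.838 L/h

7.8 L/h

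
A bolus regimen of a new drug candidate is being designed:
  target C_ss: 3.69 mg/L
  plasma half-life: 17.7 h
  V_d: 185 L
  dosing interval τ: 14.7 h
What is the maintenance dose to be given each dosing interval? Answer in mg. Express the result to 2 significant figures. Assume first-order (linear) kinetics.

390 mg

k = ln2 / t½ = 0.693147 / 17.7 = 0.03916 h⁻¹
CL = k × Vd = 0.03916 × 185 = 7.245 L/h
At steady state, Dose/τ = Css × CL.
Dose = Css × CL × τ = 3.69 × 7.245 × 14.7 = 393.0 mg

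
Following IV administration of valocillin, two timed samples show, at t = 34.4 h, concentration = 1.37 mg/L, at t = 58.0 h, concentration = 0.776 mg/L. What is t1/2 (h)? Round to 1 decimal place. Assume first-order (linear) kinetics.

k = ln(C₁/C₂) / (t₂ − t₁) = ln(1.37/0.776) / (58.0 − 34.4)
  = 0.5684 / 23.60 = 0.02408 h⁻¹
t½ = ln2 / k = 0.693147 / 0.02408 = 28.79 h

28.8 h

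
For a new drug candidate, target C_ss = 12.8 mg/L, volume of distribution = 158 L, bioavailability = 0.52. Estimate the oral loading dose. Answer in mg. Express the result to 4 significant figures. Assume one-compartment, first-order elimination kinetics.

3889 mg

LD = Css × Vd / F = 12.8 × 158 / 0.52 = 3889 mg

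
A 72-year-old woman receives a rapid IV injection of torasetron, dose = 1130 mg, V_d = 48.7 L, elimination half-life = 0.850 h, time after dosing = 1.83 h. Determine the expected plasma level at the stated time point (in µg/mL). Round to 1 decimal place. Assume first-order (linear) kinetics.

C₀ = Dose / Vd = 1130 / 48.7 = 23.20 mg/L
k = ln2 / t½ = 0.693147 / 0.850 = 0.8155 h⁻¹
C = C₀ · e^(−k·t) = 23.20 × e^(−0.8155 × 1.83)
  = 23.20 × 0.2248 = 5.215 mg/L
(5.215 mg/L = 5.215 µg/mL)

5.2 µg/mL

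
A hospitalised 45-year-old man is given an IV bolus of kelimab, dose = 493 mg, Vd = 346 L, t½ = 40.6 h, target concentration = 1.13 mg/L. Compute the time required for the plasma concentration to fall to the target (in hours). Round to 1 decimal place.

C₀ = Dose / Vd = 493.0 / 346 = 1.425 mg/L
k = ln2 / t½ = 0.693147 / 40.6 = 0.01707 h⁻¹
t = ln(C₀ / C) / k = ln(1.425 / 1.13) / 0.01707
  = ln(1.261) / 0.01707 = 0.2319 / 0.01707 = 13.59 h

13.6 h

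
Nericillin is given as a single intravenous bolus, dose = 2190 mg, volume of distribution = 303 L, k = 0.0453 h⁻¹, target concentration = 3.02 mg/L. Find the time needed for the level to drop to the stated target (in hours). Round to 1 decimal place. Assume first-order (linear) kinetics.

C₀ = Dose / Vd = 2190 / 303 = 7.228 mg/L
t = ln(C₀ / C) / k = ln(7.228 / 3.02) / 0.04530
  = ln(2.393) / 0.04530 = 0.8725 / 0.04530 = 19.26 h

19.3 h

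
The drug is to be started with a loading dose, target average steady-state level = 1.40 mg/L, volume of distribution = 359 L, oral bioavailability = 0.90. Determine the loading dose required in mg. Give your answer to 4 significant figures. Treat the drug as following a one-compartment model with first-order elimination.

LD = Css × Vd / F = 1.40 × 359 / 0.90 = 558.4 mg

558.4 mg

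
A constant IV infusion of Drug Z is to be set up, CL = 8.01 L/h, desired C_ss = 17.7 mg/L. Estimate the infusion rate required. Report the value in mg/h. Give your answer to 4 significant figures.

141.8 mg/h

At steady state, infusion rate R₀ = Css × CL = 17.7 × 8.010 = 141.8 mg/h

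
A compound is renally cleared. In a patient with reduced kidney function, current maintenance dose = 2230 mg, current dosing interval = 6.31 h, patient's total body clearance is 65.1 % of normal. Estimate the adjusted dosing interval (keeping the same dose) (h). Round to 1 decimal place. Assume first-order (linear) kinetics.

9.7 h

To keep the same average steady-state level, dosing rate must scale with clearance.
CL ratio = 65.1 / 100 = 0.6510
New interval (same dose) = 6.31 / 0.6510 = 9.693 h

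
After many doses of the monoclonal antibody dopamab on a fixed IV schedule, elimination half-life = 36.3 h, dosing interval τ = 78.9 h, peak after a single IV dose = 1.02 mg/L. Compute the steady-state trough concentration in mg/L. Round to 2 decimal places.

0.29 mg/L

k = ln2 / t½ = 0.693147 / 36.3 = 0.01909 h⁻¹
e^(−kτ) = e^(−0.01909 × 78.9) = 0.2218
Accumulation ratio R = 1 / (1 − e^(−kτ)) = 1 / (1 − 0.2218) = 1.285
Steady-state trough = C₀ × R × e^(−kτ) = 1.02 × 1.285 × 0.2218 = 0.2907 mg/L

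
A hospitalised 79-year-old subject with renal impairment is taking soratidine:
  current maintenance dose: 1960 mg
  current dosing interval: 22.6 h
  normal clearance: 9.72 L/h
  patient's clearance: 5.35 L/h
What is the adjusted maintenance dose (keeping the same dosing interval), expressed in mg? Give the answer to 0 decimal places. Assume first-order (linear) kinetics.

To keep the same average steady-state level, dosing rate must scale with clearance.
CL ratio = 5.35 / 9.72 = 0.5504
New dose (same interval) = 1960 × 0.5504 = 1079 mg

1079 mg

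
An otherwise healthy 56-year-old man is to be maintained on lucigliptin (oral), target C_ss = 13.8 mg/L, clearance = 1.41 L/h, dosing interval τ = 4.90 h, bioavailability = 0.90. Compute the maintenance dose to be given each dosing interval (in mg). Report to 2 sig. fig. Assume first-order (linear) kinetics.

At steady state, F × (Dose/τ) = Css × CL.
Dose = Css × CL × τ / F = 13.8 × 1.410 × 4.90 / 0.90 = 105.9 mg

110 mg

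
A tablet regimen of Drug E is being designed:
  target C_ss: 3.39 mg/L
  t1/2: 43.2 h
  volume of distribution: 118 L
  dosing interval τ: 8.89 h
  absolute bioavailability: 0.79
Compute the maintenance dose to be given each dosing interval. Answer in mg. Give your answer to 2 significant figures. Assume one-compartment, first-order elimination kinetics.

72 mg

k = ln2 / t½ = 0.693147 / 43.2 = 0.01605 h⁻¹
CL = k × Vd = 0.01605 × 118 = 1.894 L/h
At steady state, F × (Dose/τ) = Css × CL.
Dose = Css × CL × τ / F = 3.39 × 1.894 × 8.89 / 0.79 = 72.25 mg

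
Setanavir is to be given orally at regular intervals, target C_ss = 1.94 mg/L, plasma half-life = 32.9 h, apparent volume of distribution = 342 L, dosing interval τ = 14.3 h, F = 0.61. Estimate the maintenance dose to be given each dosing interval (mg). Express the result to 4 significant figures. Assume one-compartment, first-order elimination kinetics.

327.7 mg

k = ln2 / t½ = 0.693147 / 32.9 = 0.02107 h⁻¹
CL = k × Vd = 0.02107 × 342 = 7.206 L/h
At steady state, F × (Dose/τ) = Css × CL.
Dose = Css × CL × τ / F = 1.94 × 7.206 × 14.3 / 0.61 = 327.7 mg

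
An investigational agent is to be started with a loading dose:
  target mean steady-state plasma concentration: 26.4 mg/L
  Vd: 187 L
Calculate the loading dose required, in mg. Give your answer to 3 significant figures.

4940 mg

LD = Css × Vd = 26.4 × 187 = 4937 mg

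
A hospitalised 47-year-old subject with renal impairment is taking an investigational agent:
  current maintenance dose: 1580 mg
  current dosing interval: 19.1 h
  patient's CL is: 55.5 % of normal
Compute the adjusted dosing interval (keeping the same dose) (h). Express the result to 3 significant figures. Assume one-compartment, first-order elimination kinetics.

34.4 h

To keep the same average steady-state level, dosing rate must scale with clearance.
CL ratio = 55.5 / 100 = 0.5550
New interval (same dose) = 19.1 / 0.5550 = 34.41 h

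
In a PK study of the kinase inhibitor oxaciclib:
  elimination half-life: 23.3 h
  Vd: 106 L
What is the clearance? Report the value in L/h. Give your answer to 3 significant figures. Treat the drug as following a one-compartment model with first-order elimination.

k = ln2 / t½ = 0.693147 / 23.3 = 0.02975 h⁻¹
CL = k × Vd = 0.02975 × 106 = 3.154 L/h

3.15 L/h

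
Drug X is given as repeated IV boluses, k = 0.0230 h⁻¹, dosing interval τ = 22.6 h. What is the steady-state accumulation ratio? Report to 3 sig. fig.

2.47

e^(−kτ) = e^(−0.02300 × 22.6) = 0.5946
Accumulation ratio R = 1 / (1 − e^(−kτ)) = 1 / (1 − 0.5946) = 2.467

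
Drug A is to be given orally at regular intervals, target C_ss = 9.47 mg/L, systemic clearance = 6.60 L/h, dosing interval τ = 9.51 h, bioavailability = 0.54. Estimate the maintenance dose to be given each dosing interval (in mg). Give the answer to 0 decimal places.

1101 mg

At steady state, F × (Dose/τ) = Css × CL.
Dose = Css × CL × τ / F = 9.47 × 6.600 × 9.51 / 0.54 = 1101 mg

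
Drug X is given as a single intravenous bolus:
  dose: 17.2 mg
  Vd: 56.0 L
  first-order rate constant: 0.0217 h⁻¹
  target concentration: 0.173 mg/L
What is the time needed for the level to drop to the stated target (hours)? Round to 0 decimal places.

26 h

C₀ = Dose / Vd = 17.20 / 56.0 = 0.3071 mg/L
t = ln(C₀ / C) / k = ln(0.3071 / 0.173) / 0.02170
  = ln(1.775) / 0.02170 = 0.5738 / 0.02170 = 26.44 h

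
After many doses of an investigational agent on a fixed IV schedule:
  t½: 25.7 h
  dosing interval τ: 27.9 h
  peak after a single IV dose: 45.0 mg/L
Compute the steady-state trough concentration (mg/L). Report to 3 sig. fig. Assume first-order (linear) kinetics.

40.1 mg/L

k = ln2 / t½ = 0.693147 / 25.7 = 0.02697 h⁻¹
e^(−kτ) = e^(−0.02697 × 27.9) = 0.4712
Accumulation ratio R = 1 / (1 − e^(−kτ)) = 1 / (1 − 0.4712) = 1.891
Steady-state trough = C₀ × R × e^(−kτ) = 45.0 × 1.891 × 0.4712 = 40.10 mg/L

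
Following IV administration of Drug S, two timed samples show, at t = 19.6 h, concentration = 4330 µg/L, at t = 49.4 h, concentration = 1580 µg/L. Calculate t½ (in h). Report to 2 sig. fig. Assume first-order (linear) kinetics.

k = ln(C₁/C₂) / (t₂ − t₁) = ln(4330/1580) / (49.4 − 19.6)
  = 1.008 / 29.80 = 0.03383 h⁻¹
t½ = ln2 / k = 0.693147 / 0.03383 = 20.49 h

20 h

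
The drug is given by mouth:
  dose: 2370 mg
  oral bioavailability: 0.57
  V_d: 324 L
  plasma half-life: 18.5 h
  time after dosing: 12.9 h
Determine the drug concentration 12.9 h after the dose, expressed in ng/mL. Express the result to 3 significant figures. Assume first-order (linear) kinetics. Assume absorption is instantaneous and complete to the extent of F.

Amount reaching circulation = F × Dose = 0.57 × 2370 = 1351 mg
C₀ = F·Dose / Vd = 1351 / 324 = 4.170 mg/L
k = ln2 / t½ = 0.693147 / 18.5 = 0.03747 h⁻¹
C = C₀ · e^(−k·t) = 4.170 × e^(−0.03747 × 12.9)
  = 4.170 × 0.6167 = 2.572 mg/L
Convert: 2.572 mg/L × 1000 = 2572 ng/mL

2570 ng/mL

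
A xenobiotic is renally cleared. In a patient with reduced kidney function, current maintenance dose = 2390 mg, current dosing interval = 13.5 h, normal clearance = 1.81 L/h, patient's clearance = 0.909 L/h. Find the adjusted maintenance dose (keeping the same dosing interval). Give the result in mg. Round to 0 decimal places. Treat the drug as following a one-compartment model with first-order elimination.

To keep the same average steady-state level, dosing rate must scale with clearance.
CL ratio = 0.909 / 1.81 = 0.5022
New dose (same interval) = 2390 × 0.5022 = 1200 mg

1200 mg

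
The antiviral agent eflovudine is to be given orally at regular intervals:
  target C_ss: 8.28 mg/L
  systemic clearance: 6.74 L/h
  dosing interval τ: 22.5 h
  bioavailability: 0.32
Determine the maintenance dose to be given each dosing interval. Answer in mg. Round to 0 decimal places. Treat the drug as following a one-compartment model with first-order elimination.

3924 mg

At steady state, F × (Dose/τ) = Css × CL.
Dose = Css × CL × τ / F = 8.28 × 6.740 × 22.5 / 0.32 = 3924 mg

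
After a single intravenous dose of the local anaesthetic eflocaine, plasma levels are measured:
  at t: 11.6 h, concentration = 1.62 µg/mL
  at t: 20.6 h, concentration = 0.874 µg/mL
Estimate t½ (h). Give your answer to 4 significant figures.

k = ln(C₁/C₂) / (t₂ − t₁) = ln(1.62/0.874) / (20.6 − 11.6)
  = 0.6171 / 9.000 = 0.06857 h⁻¹
t½ = ln2 / k = 0.693147 / 0.06857 = 10.11 h

10.11 h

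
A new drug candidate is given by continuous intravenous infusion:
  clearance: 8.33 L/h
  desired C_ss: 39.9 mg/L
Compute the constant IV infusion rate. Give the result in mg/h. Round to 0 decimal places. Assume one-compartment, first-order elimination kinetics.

At steady state, infusion rate R₀ = Css × CL = 39.9 × 8.330 = 332.4 mg/h

332 mg/h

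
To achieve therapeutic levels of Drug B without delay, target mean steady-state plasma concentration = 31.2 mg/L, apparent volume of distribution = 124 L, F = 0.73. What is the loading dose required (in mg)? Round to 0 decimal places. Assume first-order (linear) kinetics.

LD = Css × Vd / F = 31.2 × 124 / 0.73 = 5300 mg

5300 mg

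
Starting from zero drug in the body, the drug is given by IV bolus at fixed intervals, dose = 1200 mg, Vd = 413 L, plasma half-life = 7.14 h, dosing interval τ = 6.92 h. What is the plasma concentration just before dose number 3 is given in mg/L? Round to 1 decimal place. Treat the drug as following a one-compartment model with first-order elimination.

C₀ per dose = Dose / Vd = 1200 / 413 = 2.906 mg/L
k = ln2 / t½ = 0.693147 / 7.14 = 0.09708 h⁻¹
Fraction remaining after one interval: r = e^(−kτ) = e^(−0.09708 × 6.92) = 0.5108
Before dose 3, 2 doses have been given (aged 1τ, 2τ).
C_trough = C₀ × (r + r²) = 2.906 × (0.5108 + 0.2609) = 2.243 mg/L

2.2 mg/L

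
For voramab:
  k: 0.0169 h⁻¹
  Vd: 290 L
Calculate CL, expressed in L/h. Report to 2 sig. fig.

CL = k × Vd = 0.0169 × 290 = 4.901 L/h

4.9 L/h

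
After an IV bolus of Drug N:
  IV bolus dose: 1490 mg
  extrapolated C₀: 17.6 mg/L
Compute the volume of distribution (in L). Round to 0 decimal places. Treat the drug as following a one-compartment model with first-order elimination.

Vd = Dose / C₀ = 1490 / 17.6 = 84.66 L

85 L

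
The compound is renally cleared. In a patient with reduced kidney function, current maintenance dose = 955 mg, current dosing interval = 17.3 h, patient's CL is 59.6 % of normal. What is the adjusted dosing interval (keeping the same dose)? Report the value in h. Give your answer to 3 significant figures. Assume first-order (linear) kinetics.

To keep the same average steady-state level, dosing rate must scale with clearance.
CL ratio = 59.6 / 100 = 0.5960
New interval (same dose) = 17.3 / 0.5960 = 29.03 h

29.0 h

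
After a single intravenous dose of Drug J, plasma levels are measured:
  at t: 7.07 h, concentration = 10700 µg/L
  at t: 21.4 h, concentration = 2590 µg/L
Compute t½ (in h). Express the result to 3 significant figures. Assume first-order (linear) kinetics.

7.00 h

k = ln(C₁/C₂) / (t₂ − t₁) = ln(10700/2590) / (21.4 − 7.07)
  = 1.419 / 14.33 = 0.09902 h⁻¹
t½ = ln2 / k = 0.693147 / 0.09902 = 7.000 h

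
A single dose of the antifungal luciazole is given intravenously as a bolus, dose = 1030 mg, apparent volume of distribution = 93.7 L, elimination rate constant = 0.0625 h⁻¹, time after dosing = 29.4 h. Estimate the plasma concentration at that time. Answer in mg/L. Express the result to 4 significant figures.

1.750 mg/L

C₀ = Dose / Vd = 1030 / 93.7 = 10.99 mg/L
C = C₀ · e^(−k·t) = 10.99 × e^(−0.06250 × 29.4)
  = 10.99 × 0.1592 = 1.750 mg/L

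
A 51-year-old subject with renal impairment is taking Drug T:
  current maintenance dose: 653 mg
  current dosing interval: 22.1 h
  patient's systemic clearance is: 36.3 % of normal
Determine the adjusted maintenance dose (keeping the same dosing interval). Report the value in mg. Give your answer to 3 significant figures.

To keep the same average steady-state level, dosing rate must scale with clearance.
CL ratio = 36.3 / 100 = 0.3630
New dose (same interval) = 653 × 0.3630 = 237.0 mg

237 mg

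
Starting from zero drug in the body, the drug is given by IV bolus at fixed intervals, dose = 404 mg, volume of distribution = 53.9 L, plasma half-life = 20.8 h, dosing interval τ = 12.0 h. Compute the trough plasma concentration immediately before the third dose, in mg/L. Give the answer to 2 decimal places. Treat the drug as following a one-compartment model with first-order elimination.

C₀ per dose = Dose / Vd = 404 / 53.9 = 7.495 mg/L
k = ln2 / t½ = 0.693147 / 20.8 = 0.03332 h⁻¹
Fraction remaining after one interval: r = e^(−kτ) = e^(−0.03332 × 12.0) = 0.6704
Before dose 3, 2 doses have been given (aged 1τ, 2τ).
C_trough = C₀ × (r + r²) = 7.495 × (0.6704 + 0.4494) = 8.393 mg/L

8.39 mg/L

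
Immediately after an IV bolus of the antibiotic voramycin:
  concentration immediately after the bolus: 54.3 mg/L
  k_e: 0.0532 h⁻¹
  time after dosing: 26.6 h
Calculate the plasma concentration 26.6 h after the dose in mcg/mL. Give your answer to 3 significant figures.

13.2 mcg/mL

C = C₀ · e^(−k·t) = 54.30 × e^(−0.05320 × 26.6)
  = 54.30 × 0.2429 = 13.19 mg/L
(13.19 mg/L = 13.19 mcg/mL)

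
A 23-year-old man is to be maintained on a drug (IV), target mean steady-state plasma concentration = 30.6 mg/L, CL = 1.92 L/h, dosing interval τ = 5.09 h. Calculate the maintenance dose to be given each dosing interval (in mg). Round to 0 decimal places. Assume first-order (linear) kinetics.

At steady state, Dose/τ = Css × CL.
Dose = Css × CL × τ = 30.6 × 1.920 × 5.09 = 299.0 mg

299 mg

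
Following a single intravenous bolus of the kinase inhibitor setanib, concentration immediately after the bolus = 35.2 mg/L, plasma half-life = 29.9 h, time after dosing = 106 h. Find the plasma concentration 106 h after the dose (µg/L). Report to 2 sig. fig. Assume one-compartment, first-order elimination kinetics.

k = ln2 / t½ = 0.693147 / 29.9 = 0.02318 h⁻¹
C = C₀ · e^(−k·t) = 35.20 × e^(−0.02318 × 106)
  = 35.20 × 0.08568 = 3.016 mg/L
Convert: 3.016 mg/L × 1000 = 3016 µg/L

3000 µg/L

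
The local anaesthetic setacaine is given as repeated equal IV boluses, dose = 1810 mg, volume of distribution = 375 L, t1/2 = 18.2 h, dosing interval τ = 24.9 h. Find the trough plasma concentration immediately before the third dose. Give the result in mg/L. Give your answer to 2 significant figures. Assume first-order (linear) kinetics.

2.6 mg/L

C₀ per dose = Dose / Vd = 1810 / 375 = 4.827 mg/L
k = ln2 / t½ = 0.693147 / 18.2 = 0.03809 h⁻¹
Fraction remaining after one interval: r = e^(−kτ) = e^(−0.03809 × 24.9) = 0.3873
Before dose 3, 2 doses have been given (aged 1τ, 2τ).
C_trough = C₀ × (r + r²) = 4.827 × (0.3873 + 0.1500) = 2.594 mg/L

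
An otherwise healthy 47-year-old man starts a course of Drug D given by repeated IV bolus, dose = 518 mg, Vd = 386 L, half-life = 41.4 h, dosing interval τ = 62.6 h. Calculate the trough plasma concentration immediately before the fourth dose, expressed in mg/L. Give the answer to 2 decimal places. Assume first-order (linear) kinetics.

C₀ per dose = Dose / Vd = 518 / 386 = 1.342 mg/L
k = ln2 / t½ = 0.693147 / 41.4 = 0.01674 h⁻¹
Fraction remaining after one interval: r = e^(−kτ) = e^(−0.01674 × 62.6) = 0.3507
Before dose 4, 3 doses have been given (aged 1τ, 2τ, 3τ).
C_trough = C₀ × (r + r² + … + r^3) = C₀ × r(1−r^3)/(1−r)
        = 1.342 × 0.3507 × (1 − 0.04313) / (1 − 0.3507) = 0.6936 mg/L

0.69 mg/L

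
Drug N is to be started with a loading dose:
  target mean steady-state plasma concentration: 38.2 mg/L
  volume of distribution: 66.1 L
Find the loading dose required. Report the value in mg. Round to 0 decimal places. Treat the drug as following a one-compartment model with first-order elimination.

2525 mg

LD = Css × Vd = 38.2 × 66.1 = 2525 mg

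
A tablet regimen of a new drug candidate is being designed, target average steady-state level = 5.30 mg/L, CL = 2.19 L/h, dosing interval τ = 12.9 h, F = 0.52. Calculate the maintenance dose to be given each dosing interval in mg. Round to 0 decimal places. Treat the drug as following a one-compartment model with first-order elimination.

At steady state, F × (Dose/τ) = Css × CL.
Dose = Css × CL × τ / F = 5.30 × 2.190 × 12.9 / 0.52 = 287.9 mg

288 mg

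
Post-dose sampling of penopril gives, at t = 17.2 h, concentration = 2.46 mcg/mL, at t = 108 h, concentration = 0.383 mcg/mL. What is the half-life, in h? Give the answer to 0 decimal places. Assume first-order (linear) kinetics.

34 h

k = ln(C₁/C₂) / (t₂ − t₁) = ln(2.46/0.383) / (108 − 17.2)
  = 1.860 / 90.80 = 0.02048 h⁻¹
t½ = ln2 / k = 0.693147 / 0.02048 = 33.85 h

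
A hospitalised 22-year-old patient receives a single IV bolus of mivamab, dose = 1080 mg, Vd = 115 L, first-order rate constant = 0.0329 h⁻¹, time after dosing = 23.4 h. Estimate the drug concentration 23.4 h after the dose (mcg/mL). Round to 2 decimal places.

C₀ = Dose / Vd = 1080 / 115 = 9.391 mg/L
C = C₀ · e^(−k·t) = 9.391 × e^(−0.03290 × 23.4)
  = 9.391 × 0.4631 = 4.349 mg/L
(4.349 mg/L = 4.349 mcg/mL)

4.35 mcg/mL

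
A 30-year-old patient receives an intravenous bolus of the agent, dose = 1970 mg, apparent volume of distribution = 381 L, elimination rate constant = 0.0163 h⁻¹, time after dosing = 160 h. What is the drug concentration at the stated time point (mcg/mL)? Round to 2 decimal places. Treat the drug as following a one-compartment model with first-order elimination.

C₀ = Dose / Vd = 1970 / 381 = 5.171 mg/L
C = C₀ · e^(−k·t) = 5.171 × e^(−0.01630 × 160)
  = 5.171 × 0.07368 = 0.3810 mg/L
(0.3810 mg/L = 0.3810 mcg/mL)

0.38 mcg/mL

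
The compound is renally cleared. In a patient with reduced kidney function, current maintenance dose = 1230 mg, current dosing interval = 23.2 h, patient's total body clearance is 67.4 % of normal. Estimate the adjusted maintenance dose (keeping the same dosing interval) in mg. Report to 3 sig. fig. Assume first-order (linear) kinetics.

829 mg

To keep the same average steady-state level, dosing rate must scale with clearance.
CL ratio = 67.4 / 100 = 0.6740
New dose (same interval) = 1230 × 0.6740 = 829.0 mg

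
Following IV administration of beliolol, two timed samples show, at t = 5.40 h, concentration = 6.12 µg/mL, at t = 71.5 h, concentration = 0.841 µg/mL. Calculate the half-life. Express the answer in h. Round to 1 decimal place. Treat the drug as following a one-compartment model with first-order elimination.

k = ln(C₁/C₂) / (t₂ − t₁) = ln(6.12/0.841) / (71.5 − 5.40)
  = 1.985 / 66.10 = 0.03003 h⁻¹
t½ = ln2 / k = 0.693147 / 0.03003 = 23.08 h

23.1 h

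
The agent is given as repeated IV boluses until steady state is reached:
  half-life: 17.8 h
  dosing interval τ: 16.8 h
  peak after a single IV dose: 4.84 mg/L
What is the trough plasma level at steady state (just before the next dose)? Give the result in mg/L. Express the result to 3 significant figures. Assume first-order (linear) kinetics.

5.24 mg/L

k = ln2 / t½ = 0.693147 / 17.8 = 0.03894 h⁻¹
e^(−kτ) = e^(−0.03894 × 16.8) = 0.5199
Accumulation ratio R = 1 / (1 − e^(−kτ)) = 1 / (1 − 0.5199) = 2.083
Steady-state trough = C₀ × R × e^(−kτ) = 4.84 × 2.083 × 0.5199 = 5.241 mg/L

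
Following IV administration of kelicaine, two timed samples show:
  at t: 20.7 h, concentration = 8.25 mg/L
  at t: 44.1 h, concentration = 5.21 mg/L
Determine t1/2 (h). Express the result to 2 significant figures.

k = ln(C₁/C₂) / (t₂ − t₁) = ln(8.25/5.21) / (44.1 − 20.7)
  = 0.4596 / 23.40 = 0.01964 h⁻¹
t½ = ln2 / k = 0.693147 / 0.01964 = 35.29 h

35 h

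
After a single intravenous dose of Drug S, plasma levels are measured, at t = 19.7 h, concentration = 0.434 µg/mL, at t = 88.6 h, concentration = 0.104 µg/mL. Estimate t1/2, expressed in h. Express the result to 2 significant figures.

33 h

k = ln(C₁/C₂) / (t₂ − t₁) = ln(0.434/0.104) / (88.6 − 19.7)
  = 1.429 / 68.90 = 0.02074 h⁻¹
t½ = ln2 / k = 0.693147 / 0.02074 = 33.42 h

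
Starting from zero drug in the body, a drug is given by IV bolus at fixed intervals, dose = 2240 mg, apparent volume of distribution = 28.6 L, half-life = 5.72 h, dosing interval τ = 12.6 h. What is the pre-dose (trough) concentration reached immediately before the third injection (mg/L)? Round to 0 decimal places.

C₀ per dose = Dose / Vd = 2240 / 28.6 = 78.32 mg/L
k = ln2 / t½ = 0.693147 / 5.72 = 0.1212 h⁻¹
Fraction remaining after one interval: r = e^(−kτ) = e^(−0.1212 × 12.6) = 0.2172
Before dose 3, 2 doses have been given (aged 1τ, 2τ).
C_trough = C₀ × (r + r²) = 78.32 × (0.2172 + 0.04718) = 20.71 mg/L

21 mg/L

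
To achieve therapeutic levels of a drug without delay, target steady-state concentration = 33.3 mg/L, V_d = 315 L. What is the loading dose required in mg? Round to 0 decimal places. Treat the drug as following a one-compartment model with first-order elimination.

10490 mg

LD = Css × Vd = 33.3 × 315 = 10490 mg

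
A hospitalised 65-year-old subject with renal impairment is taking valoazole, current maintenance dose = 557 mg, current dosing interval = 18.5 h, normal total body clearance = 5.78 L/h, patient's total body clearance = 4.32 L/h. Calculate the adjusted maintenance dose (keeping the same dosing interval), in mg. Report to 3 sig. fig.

416 mg

To keep the same average steady-state level, dosing rate must scale with clearance.
CL ratio = 4.32 / 5.78 = 0.7474
New dose (same interval) = 557 × 0.7474 = 416.3 mg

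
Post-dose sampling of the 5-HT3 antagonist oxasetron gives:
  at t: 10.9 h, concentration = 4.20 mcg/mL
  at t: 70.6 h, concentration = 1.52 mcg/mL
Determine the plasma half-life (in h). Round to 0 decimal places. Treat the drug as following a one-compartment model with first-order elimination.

41 h

k = ln(C₁/C₂) / (t₂ − t₁) = ln(4.20/1.52) / (70.6 − 10.9)
  = 1.016 / 59.70 = 0.01702 h⁻¹
t½ = ln2 / k = 0.693147 / 0.01702 = 40.73 h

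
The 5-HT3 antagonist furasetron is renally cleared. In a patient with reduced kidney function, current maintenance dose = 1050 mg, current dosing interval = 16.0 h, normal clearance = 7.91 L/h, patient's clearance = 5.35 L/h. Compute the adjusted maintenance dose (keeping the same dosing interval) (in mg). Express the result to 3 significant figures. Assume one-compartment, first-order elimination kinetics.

710 mg

To keep the same average steady-state level, dosing rate must scale with clearance.
CL ratio = 5.35 / 7.91 = 0.6764
New dose (same interval) = 1050 × 0.6764 = 710.2 mg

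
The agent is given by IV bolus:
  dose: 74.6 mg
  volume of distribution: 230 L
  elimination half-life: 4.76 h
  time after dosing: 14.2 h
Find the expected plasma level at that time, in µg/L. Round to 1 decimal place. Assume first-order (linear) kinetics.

41.0 µg/L

C₀ = Dose / Vd = 74.60 / 230 = 0.3243 mg/L
k = ln2 / t½ = 0.693147 / 4.76 = 0.1456 h⁻¹
C = C₀ · e^(−k·t) = 0.3243 × e^(−0.1456 × 14.2)
  = 0.3243 × 0.1265 = 0.04102 mg/L
Convert: 0.04102 mg/L × 1000 = 41.02 µg/L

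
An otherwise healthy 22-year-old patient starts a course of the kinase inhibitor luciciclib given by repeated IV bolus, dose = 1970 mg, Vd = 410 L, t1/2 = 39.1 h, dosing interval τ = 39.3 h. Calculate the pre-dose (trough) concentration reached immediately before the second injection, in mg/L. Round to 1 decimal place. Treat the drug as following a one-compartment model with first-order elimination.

C₀ per dose = Dose / Vd = 1970 / 410 = 4.805 mg/L
k = ln2 / t½ = 0.693147 / 39.1 = 0.01773 h⁻¹
Fraction remaining after one interval: r = e^(−kτ) = e^(−0.01773 × 39.3) = 0.4982
Before dose 2, 1 dose has been given (aged 1τ).
C_trough = C₀ × r = 4.805 × 0.4982 = 2.394 mg/L

2.4 mg/L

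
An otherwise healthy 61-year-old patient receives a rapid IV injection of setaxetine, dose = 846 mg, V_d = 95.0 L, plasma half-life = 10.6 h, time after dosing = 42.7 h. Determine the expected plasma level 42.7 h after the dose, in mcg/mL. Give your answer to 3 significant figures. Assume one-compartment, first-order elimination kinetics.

C₀ = Dose / Vd = 846.0 / 95.0 = 8.905 mg/L
k = ln2 / t½ = 0.693147 / 10.6 = 0.06539 h⁻¹
C = C₀ · e^(−k·t) = 8.905 × e^(−0.06539 × 42.7)
  = 8.905 × 0.06129 = 0.5458 mg/L
(0.5458 mg/L = 0.5458 mcg/mL)

0.546 mcg/mL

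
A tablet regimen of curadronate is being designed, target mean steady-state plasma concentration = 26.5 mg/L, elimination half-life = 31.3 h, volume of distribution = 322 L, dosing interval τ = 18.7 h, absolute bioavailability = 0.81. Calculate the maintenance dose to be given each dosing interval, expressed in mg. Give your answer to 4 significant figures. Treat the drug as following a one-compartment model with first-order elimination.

4363 mg

k = ln2 / t½ = 0.693147 / 31.3 = 0.02215 h⁻¹
CL = k × Vd = 0.02215 × 322 = 7.132 L/h
At steady state, F × (Dose/τ) = Css × CL.
Dose = Css × CL × τ / F = 26.5 × 7.132 × 18.7 / 0.81 = 4363 mg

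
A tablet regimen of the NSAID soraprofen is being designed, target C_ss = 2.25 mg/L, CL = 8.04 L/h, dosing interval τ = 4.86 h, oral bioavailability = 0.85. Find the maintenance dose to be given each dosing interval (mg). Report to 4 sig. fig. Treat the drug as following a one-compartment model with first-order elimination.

103.4 mg

At steady state, F × (Dose/τ) = Css × CL.
Dose = Css × CL × τ / F = 2.25 × 8.040 × 4.86 / 0.85 = 103.4 mg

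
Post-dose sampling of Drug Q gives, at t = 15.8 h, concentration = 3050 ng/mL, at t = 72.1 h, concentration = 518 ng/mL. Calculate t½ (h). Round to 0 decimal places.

22 h

k = ln(C₁/C₂) / (t₂ − t₁) = ln(3050/518) / (72.1 − 15.8)
  = 1.773 / 56.30 = 0.03149 h⁻¹
t½ = ln2 / k = 0.693147 / 0.03149 = 22.01 h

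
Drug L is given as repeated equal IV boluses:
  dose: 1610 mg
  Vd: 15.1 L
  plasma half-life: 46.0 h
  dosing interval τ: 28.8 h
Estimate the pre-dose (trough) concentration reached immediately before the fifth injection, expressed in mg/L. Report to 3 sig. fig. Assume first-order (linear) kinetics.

162 mg/L

C₀ per dose = Dose / Vd = 1610 / 15.1 = 106.6 mg/L
k = ln2 / t½ = 0.693147 / 46.0 = 0.01507 h⁻¹
Fraction remaining after one interval: r = e^(−kτ) = e^(−0.01507 × 28.8) = 0.6479
Before dose 5, 4 doses have been given (aged 1τ, 2τ, 3τ, 4τ).
C_trough = C₀ × (r + r² + … + r^4) = C₀ × r(1−r^4)/(1−r)
        = 106.6 × 0.6479 × (1 − 0.1762) / (1 − 0.6479) = 161.6 mg/L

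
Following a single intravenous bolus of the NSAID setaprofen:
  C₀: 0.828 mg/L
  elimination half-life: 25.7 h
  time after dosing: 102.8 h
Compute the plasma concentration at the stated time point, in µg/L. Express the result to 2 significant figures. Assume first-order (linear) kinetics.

k = ln2 / t½ = 0.693147 / 25.7 = 0.02697 h⁻¹
t / t½ = 102.8 / 25.7 = 4 half-lives
C = C₀ × (1/2)^4 = 0.8280 × 0.06250 = 0.05175 mg/L
Convert: 0.05175 mg/L × 1000 = 51.75 µg/L

52 µg/L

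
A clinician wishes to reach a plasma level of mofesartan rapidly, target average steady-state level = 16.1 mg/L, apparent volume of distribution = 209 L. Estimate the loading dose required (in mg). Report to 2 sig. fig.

3400 mg

LD = Css × Vd = 16.1 × 209 = 3365 mg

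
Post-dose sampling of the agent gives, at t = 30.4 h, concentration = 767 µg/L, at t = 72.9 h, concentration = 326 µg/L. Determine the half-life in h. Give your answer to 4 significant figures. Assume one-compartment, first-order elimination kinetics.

34.43 h

k = ln(C₁/C₂) / (t₂ − t₁) = ln(767/326) / (72.9 − 30.4)
  = 0.8556 / 42.50 = 0.02013 h⁻¹
t½ = ln2 / k = 0.693147 / 0.02013 = 34.43 h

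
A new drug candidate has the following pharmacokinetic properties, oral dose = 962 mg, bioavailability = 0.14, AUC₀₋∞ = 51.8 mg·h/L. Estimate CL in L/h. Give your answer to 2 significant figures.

2.6 L/h

CL = F·Dose / AUC = 0.14 × 962 / 51.8 = 2.600 L/h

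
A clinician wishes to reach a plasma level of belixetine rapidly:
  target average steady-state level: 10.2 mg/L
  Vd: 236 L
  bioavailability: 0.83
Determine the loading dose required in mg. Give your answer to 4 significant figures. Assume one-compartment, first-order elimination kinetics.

2900 mg

LD = Css × Vd / F = 10.2 × 236 / 0.83 = 2900 mg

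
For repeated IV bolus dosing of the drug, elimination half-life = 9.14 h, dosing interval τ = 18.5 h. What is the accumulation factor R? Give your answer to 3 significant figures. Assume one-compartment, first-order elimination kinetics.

1.33

k = ln2 / t½ = 0.693147 / 9.14 = 0.07584 h⁻¹
e^(−kτ) = e^(−0.07584 × 18.5) = 0.2458
Accumulation ratio R = 1 / (1 − e^(−kτ)) = 1 / (1 − 0.2458) = 1.326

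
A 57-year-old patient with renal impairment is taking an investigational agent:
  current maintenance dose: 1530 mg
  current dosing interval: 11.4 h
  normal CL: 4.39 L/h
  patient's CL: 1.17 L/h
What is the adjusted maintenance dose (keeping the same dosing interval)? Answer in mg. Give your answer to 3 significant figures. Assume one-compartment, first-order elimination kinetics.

408 mg

To keep the same average steady-state level, dosing rate must scale with clearance.
CL ratio = 1.17 / 4.39 = 0.2665
New dose (same interval) = 1530 × 0.2665 = 407.7 mg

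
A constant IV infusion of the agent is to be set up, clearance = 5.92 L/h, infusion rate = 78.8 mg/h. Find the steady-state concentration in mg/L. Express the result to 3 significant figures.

At steady state Css = R₀ / CL = 78.8 / 5.920 = 13.31 mg/L

13.3 mg/L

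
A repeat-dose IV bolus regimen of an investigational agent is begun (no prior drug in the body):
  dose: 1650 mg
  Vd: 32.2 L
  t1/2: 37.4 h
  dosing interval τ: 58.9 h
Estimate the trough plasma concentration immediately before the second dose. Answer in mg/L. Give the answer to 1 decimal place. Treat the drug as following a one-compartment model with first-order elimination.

17.2 mg/L

C₀ per dose = Dose / Vd = 1650 / 32.2 = 51.24 mg/L
k = ln2 / t½ = 0.693147 / 37.4 = 0.01853 h⁻¹
Fraction remaining after one interval: r = e^(−kτ) = e^(−0.01853 × 58.9) = 0.3357
Before dose 2, 1 dose has been given (aged 1τ).
C_trough = C₀ × r = 51.24 × 0.3357 = 17.20 mg/L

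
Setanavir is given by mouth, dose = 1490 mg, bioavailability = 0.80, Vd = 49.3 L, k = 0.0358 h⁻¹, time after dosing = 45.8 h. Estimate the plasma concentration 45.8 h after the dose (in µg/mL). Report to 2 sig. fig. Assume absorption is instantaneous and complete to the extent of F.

Amount reaching circulation = F × Dose = 0.80 × 1490 = 1192 mg
C₀ = F·Dose / Vd = 1192 / 49.3 = 24.18 mg/L
C = C₀ · e^(−k·t) = 24.18 × e^(−0.03580 × 45.8)
  = 24.18 × 0.1940 = 4.691 mg/L
(4.691 mg/L = 4.691 µg/mL)

4.7 µg/mL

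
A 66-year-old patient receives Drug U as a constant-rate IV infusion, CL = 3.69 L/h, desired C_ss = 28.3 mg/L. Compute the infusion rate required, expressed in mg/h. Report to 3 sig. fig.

104 mg/h

At steady state, infusion rate R₀ = Css × CL = 28.3 × 3.690 = 104.4 mg/h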